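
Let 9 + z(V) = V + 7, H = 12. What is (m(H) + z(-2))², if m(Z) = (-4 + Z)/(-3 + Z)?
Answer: 784/81 ≈ 9.6790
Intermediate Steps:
m(Z) = (-4 + Z)/(-3 + Z)
z(V) = -2 + V (z(V) = -9 + (V + 7) = -9 + (7 + V) = -2 + V)
(m(H) + z(-2))² = ((-4 + 12)/(-3 + 12) + (-2 - 2))² = (8/9 - 4)² = (-28/9)² = 784/81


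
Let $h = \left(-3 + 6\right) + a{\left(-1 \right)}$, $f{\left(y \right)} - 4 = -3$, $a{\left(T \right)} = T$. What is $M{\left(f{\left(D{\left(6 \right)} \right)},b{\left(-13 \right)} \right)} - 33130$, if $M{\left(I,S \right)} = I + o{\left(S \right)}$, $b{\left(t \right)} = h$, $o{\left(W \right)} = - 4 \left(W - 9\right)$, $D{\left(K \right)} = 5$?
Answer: $-33101$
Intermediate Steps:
$o{\left(W \right)} = 36 - 4 W$ ($o{\left(W \right)} = - 4 \left(-9 + W\right) = 36 - 4 W$)
$f{\left(y \right)} = 1$ ($f{\left(y \right)} = 4 - 3 = 1$)
$h = 2$ ($h = \left(-3 + 6\right) - 1 = 3 - 1 = 2$)
$b{\left(t \right)} = 2$
$M{\left(I,S \right)} = 36 + I - 4 S$ ($M{\left(I,S \right)} = I - \left(-36 + 4 S\right) = 36 + I - 4 S$)
$M{\left(f{\left(D{\left(6 \right)} \right)},b{\left(-13 \right)} \right)} - 33130 = \left(36 + 1 - 8\right) - 33130 = 29 - 33130 = -33101$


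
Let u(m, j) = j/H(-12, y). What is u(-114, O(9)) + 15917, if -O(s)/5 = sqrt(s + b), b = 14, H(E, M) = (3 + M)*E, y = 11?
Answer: 15917 + 5*sqrt(23)/168 ≈ 15917.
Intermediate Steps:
H(E, M) = E*(3 + M)
O(s) = -5*sqrt(14 + s) (O(s) = -5*sqrt(s + 14) = -5*sqrt(14 + s))
u(m, j) = -j/168 (u(m, j) = j/((-12*(3 + 11))) = j/((-12*14)) = j/(-168) = j*(-1/168) = -j/168)
u(-114, O(9)) + 15917 = -(-5)*sqrt(14 + 9)/168 + 15917 = -(-5)*sqrt(23)/168 + 15917 = 5*sqrt(23)/168 + 15917 = 15917 + 5*sqrt(23)/168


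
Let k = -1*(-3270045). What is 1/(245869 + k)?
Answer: 1/3515914 ≈ 2.8442e-7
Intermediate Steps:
k = 3270045
1/(245869 + k) = 1/(245869 + 3270045) = 1/3515914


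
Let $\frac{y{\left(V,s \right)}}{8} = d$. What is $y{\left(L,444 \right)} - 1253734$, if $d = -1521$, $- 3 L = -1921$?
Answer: $-1265902$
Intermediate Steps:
$L = \frac{1921}{3}$ ($L = \left(- \frac{1}{3}\right) \left(-1921\right) = \frac{1921}{3} \approx 640.33$)
$y{\left(V,s \right)} = -12168$ ($y{\left(V,s \right)} = 8 \left(-1521\right) = -12168$)
$y{\left(L,444 \right)} - 1253734 = -12168 - 1253734 = -1265902$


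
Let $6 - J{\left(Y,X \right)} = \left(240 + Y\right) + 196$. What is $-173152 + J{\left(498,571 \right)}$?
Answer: $-174080$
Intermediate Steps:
$J{\left(Y,X \right)} = -430 - Y$ ($J{\left(Y,X \right)} = 6 - \left(\left(240 + Y\right) + 196\right) = 6 - \left(436 + Y\right) = -430 - Y$)
$-173152 + J{\left(498,571 \right)} = -173152 - 928 = -174080$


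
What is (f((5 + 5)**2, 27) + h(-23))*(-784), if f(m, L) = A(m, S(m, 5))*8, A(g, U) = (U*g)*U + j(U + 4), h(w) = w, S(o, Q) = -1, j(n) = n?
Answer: -627984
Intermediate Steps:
A(g, U) = 4 + U + g*U**2 (A(g, U) = (U*g)*U + (U + 4) = g*U**2 + (4 + U) = 4 + U + g*U**2)
f(m, L) = 24 + 8*m (f(m, L) = (4 - 1 + m*(-1)**2)*8 = (4 - 1 + m*1)*8 = (4 - 1 + m)*8 = (3 + m)*8 = 24 + 8*m)
(f((5 + 5)**2, 27) + h(-23))*(-784) = ((24 + 8*(5 + 5)**2) - 23)*(-784) = ((24 + 8*10**2) - 23)*(-784) = ((24 + 8*100) - 23)*(-784) = ((24 + 800) - 23)*(-784) = (824 - 23)*(-784) = 801*(-784) = -627984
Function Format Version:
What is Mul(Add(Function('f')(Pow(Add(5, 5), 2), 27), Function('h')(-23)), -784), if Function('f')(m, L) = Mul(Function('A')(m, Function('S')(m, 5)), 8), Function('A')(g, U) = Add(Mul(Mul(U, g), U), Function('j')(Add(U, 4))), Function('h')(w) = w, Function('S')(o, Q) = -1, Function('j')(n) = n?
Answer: -627984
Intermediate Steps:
Function('A')(g, U) = Add(4, U, Mul(g, Pow(U, 2))) (Function('A')(g, U) = Add(Mul(Mul(U, g), U), Add(U, 4)) = Add(Mul(g, Pow(U, 2)), Add(4, U)) = Add(4, U, Mul(g, Pow(U, 2))))
Function('f')(m, L) = Add(24, Mul(8, m)) (Function('f')(m, L) = Mul(Add(4, -1, Mul(m, Pow(-1, 2))), 8) = Mul(Add(4, -1, Mul(m, 1)), 8) = Mul(Add(4, -1, m), 8) = Mul(Add(3, m), 8) = Add(24, Mul(8, m)))
Mul(Add(Function('f')(Pow(Add(5, 5), 2), 27), Function('h')(-23)), -784) = Mul(Add(Add(24, Mul(8, Pow(Add(5, 5), 2))), -23), -784) = Mul(Add(Add(24, Mul(8, Pow(10, 2))), -23), -784) = Mul(Add(Add(24, Mul(8, 100)), -23), -784) = Mul(Add(Add(24, 800), -23), -784) = Mul(Add(824, -23), -784) = Mul(801, -784) = -627984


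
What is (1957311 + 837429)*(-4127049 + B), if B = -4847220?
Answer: -25080748545060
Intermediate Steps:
(1957311 + 837429)*(-4127049 + B) = (1957311 + 837429)*(-4127049 - 4847220) = 2794740*(-8974269) = -25080748545060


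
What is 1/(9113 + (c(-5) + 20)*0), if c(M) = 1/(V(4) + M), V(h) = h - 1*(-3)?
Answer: 1/9113 ≈ 0.00010973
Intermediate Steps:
V(h) = 3 + h (V(h) = h + 3 = 3 + h)
c(M) = 1/(7 + M) (c(M) = 1/((3 + 4) + M) = 1/(7 + M))
1/(9113 + (c(-5) + 20)*0) = 1/(9113 + (1/(7 - 5) + 20)*0) = 1/(9113 + (1/2 + 20)*0) = 1/(9113 + (½ + 20)*0) = 1/(9113 + (41/2)*0) = 1/(9113 + 0) = 1/9113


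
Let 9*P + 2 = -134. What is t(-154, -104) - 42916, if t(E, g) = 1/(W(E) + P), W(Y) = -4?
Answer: -7381561/172 ≈ -42916.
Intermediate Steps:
P = -136/9 (P = -2/9 + (⅑)*(-134) = -2/9 - 134/9 = -136/9 ≈ -15.111)
t(E, g) = -9/172 (t(E, g) = 1/(-4 - 136/9) = 1/(-172/9) = -9/172)
t(-154, -104) - 42916 = -9/172 - 42916 = -7381561/172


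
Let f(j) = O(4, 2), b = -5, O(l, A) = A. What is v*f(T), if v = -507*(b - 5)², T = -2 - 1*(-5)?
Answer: -101400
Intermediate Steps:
T = 3 (T = -2 + 5 = 3)
f(j) = 2
v = -50700 (v = -507*(-5 - 5)² = -507*(-10)² = -507*100 = -50700)
v*f(T) = -50700*2 = -101400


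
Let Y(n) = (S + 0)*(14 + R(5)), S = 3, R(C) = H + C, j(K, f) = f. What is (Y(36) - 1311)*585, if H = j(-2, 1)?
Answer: -731835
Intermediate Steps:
H = 1
R(C) = 1 + C
Y(n) = 60 (Y(n) = (3 + 0)*(14 + (1 + 5)) = 3*(14 + 6) = 3*20 = 60)
(Y(36) - 1311)*585 = (60 - 1311)*585 = -1251*585 = -731835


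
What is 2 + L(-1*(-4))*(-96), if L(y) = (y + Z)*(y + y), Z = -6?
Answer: 1538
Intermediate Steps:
L(y) = 2*y*(-6 + y) (L(y) = (y - 6)*(y + y) = (-6 + y)*(2*y) = 2*y*(-6 + y))
2 + L(-1*(-4))*(-96) = 2 + (2*(-1*(-4))*(-6 - 1*(-4)))*(-96) = 2 + (2*4*(-6 + 4))*(-96) = 2 + (2*4*(-2))*(-96) = 2 - 16*(-96) = 2 + 1536 = 1538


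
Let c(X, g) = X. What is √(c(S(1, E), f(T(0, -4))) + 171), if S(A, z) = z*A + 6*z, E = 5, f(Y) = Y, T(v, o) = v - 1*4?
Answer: √206 ≈ 14.353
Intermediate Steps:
T(v, o) = -4 + v (T(v, o) = v - 4 = -4 + v)
S(A, z) = 6*z + A*z (S(A, z) = A*z + 6*z = 6*z + A*z)
√(c(S(1, E), f(T(0, -4))) + 171) = √(5*(6 + 1) + 171) = √(5*7 + 171) = √(35 + 171) = √206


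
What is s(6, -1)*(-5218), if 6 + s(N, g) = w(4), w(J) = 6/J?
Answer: 23481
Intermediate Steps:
s(N, g) = -9/2 (s(N, g) = -6 + 6/4 = -6 + 6*(¼) = -6 + 3/2 = -9/2)
s(6, -1)*(-5218) = -9/2*(-5218) = 23481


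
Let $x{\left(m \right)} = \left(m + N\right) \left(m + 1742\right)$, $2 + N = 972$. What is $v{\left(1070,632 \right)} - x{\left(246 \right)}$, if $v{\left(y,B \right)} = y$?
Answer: $-2416338$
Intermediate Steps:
$N = 970$ ($N = -2 + 972 = 970$)
$x{\left(m \right)} = \left(970 + m\right) \left(1742 + m\right)$ ($x{\left(m \right)} = \left(m + 970\right) \left(m + 1742\right) = \left(970 + m\right) \left(1742 + m\right)$)
$v{\left(1070,632 \right)} - x{\left(246 \right)} = 1070 - \left(1689740 + 246^{2} + 2712 \cdot 246\right) = 1070 - \left(1689740 + 60516 + 667152\right) = 1070 - 2417408 = -2416338$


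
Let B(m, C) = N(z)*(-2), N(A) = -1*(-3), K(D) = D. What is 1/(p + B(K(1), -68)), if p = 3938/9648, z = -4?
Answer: -4824/26975 ≈ -0.17883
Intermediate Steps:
N(A) = 3
B(m, C) = -6 (B(m, C) = 3*(-2) = -6)
p = 1969/4824 (p = 3938*(1/9648) = 1969/4824 ≈ 0.40817)
1/(p + B(K(1), -68)) = 1/(1969/4824 - 6) = 1/(-26975/4824) = -4824/26975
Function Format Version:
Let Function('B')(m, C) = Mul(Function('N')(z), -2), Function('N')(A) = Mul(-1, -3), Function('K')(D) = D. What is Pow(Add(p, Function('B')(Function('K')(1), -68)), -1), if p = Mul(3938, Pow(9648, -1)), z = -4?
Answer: Rational(-4824, 26975) ≈ -0.17883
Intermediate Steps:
Function('N')(A) = 3
Function('B')(m, C) = -6 (Function('B')(m, C) = Mul(3, -2) = -6)
p = Rational(1969, 4824) (p = Mul(3938, Rational(1, 9648)) = Rational(1969, 4824) ≈ 0.40817)
Pow(Add(p, Function('B')(Function('K')(1), -68)), -1) = Pow(Add(Rational(1969, 4824), -6), -1) = Pow(Rational(-26975, 4824), -1) = Rational(-4824, 26975)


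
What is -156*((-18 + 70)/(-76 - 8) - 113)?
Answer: 124072/7 ≈ 17725.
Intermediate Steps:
-156*((-18 + 70)/(-76 - 8) - 113) = -156*(52/(-84) - 113) = -156*(52*(-1/84) - 113) = -156*(-13/21 - 113) = -156*(-2386/21) = 124072/7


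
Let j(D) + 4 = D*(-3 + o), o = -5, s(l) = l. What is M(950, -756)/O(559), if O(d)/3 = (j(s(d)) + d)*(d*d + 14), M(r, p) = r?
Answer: -190/734425749 ≈ -2.5871e-7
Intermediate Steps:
j(D) = -4 - 8*D (j(D) = -4 + D*(-3 - 5) = -4 + D*(-8) = -4 - 8*D)
O(d) = 3*(-4 - 7*d)*(14 + d²) (O(d) = 3*(((-4 - 8*d) + d)*(d*d + 14)) = 3*((-4 - 7*d)*(d² + 14)) = 3*((-4 - 7*d)*(14 + d²)) = 3*(-4 - 7*d)*(14 + d²))
M(950, -756)/O(559) = 950/(-168 - 294*559 - 21*559³ - 12*559²) = 950/(-168 - 164346 - 21*174676879 - 12*312481) = 950/(-168 - 164346 - 3668214459 - 3749772) = 950/(-3672128745) = 950*(-1/3672128745) = -190/734425749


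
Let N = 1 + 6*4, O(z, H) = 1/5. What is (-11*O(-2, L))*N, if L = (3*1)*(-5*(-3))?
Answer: -55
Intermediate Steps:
L = 45 (L = 3*15 = 45)
O(z, H) = ⅕
N = 25 (N = 1 + 24 = 25)
(-11*O(-2, L))*N = -11*⅕*25 = -11/5*25 = -55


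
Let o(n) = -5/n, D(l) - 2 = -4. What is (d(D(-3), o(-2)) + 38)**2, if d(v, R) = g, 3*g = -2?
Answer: 12544/9 ≈ 1393.8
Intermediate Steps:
g = -2/3 (g = (1/3)*(-2) = -2/3 ≈ -0.66667)
D(l) = -2 (D(l) = 2 - 4 = -2)
d(v, R) = -2/3
(d(D(-3), o(-2)) + 38)**2 = (-2/3 + 38)**2 = (112/3)**2 = 12544/9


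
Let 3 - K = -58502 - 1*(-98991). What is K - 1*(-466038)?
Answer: 425552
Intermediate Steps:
K = -40486 (K = 3 - (-58502 - 1*(-98991)) = 3 - (-58502 + 98991) = 3 - 1*40489 = 3 - 40489 = -40486)
K - 1*(-466038) = -40486 - 1*(-466038) = -40486 + 466038 = 425552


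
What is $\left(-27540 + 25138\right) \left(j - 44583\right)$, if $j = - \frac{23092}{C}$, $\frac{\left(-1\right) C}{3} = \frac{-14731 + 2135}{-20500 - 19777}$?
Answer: $\frac{453152864960}{9447} \approx 4.7968 \cdot 10^{7}$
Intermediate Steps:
$C = - \frac{37788}{40277}$ ($C = - 3 \frac{-14731 + 2135}{-20500 - 19777} = - 3 \left(- \frac{12596}{-40277}\right) = - 3 \left(\left(-12596\right) \left(- \frac{1}{40277}\right)\right) = \left(-3\right) \frac{12596}{40277} = - \frac{37788}{40277} \approx -0.9382$)
$j = \frac{232519121}{9447}$ ($j = - \frac{23092}{- \frac{37788}{40277}} = \left(-23092\right) \left(- \frac{40277}{37788}\right) = \frac{232519121}{9447} \approx 24613.0$)
$\left(-27540 + 25138\right) \left(j - 44583\right) = \left(-27540 + 25138\right) \left(\frac{232519121}{9447} - 44583\right) = \left(-2402\right) \left(- \frac{188656480}{9447}\right) = \frac{453152864960}{9447}$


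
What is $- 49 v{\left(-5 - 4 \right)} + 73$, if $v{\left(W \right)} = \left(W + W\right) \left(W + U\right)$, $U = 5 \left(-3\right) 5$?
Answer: $-74015$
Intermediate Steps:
$U = -75$ ($U = \left(-15\right) 5 = -75$)
$v{\left(W \right)} = 2 W \left(-75 + W\right)$ ($v{\left(W \right)} = \left(W + W\right) \left(W - 75\right) = 2 W \left(-75 + W\right)$)
$- 49 v{\left(-5 - 4 \right)} + 73 = - 49 \cdot 2 \left(-5 - 4\right) \left(-75 - 9\right) + 73 = - 49 \cdot 2 \left(-9\right) \left(-75 - 9\right) + 73 = - 49 \cdot 2 \left(-9\right) \left(-84\right) + 73 = \left(-49\right) 1512 + 73 = -74088 + 73 = -74015$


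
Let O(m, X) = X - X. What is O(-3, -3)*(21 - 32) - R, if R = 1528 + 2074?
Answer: -3602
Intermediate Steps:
O(m, X) = 0
R = 3602
O(-3, -3)*(21 - 32) - R = 0*(21 - 32) - 1*3602 = 0*(-11) - 3602 = 0 - 3602 = -3602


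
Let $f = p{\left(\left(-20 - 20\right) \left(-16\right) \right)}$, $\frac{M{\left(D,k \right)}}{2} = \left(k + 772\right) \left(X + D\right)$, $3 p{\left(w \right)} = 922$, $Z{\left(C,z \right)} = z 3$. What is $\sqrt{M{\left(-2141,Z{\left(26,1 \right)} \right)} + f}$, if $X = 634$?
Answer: $\frac{2 i \sqrt{5254971}}{3} \approx 1528.2 i$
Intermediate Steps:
$Z{\left(C,z \right)} = 3 z$
$p{\left(w \right)} = \frac{922}{3}$ ($p{\left(w \right)} = \frac{1}{3} \cdot 922 = \frac{922}{3}$)
$M{\left(D,k \right)} = 2 \left(634 + D\right) \left(772 + k\right)$ ($M{\left(D,k \right)} = 2 \left(k + 772\right) \left(634 + D\right) = 2 \left(772 + k\right) \left(634 + D\right) = 2 \left(634 + D\right) \left(772 + k\right)$)
$f = \frac{922}{3} \approx 307.33$
$\sqrt{M{\left(-2141,Z{\left(26,1 \right)} \right)} + f} = \sqrt{\left(978896 + 1268 \cdot 3 \cdot 1 + 1544 \left(-2141\right) + 2 \left(-2141\right) 3 \cdot 1\right) + \frac{922}{3}} = \sqrt{\left(978896 + 1268 \cdot 3 - 3305704 + 2 \left(-2141\right) 3\right) + \frac{922}{3}} = \sqrt{\left(978896 + 3804 - 3305704 - 12846\right) + \frac{922}{3}} = \sqrt{-2335850 + \frac{922}{3}} = \sqrt{- \frac{7006628}{3}} = \frac{2 i \sqrt{5254971}}{3}$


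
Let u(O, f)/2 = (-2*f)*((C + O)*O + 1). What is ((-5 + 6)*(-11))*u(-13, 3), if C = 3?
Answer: 17292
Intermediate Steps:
u(O, f) = -4*f*(1 + O*(3 + O)) (u(O, f) = 2*((-2*f)*((3 + O)*O + 1)) = 2*((-2*f)*(O*(3 + O) + 1)) = 2*((-2*f)*(1 + O*(3 + O))) = 2*(-2*f*(1 + O*(3 + O))) = -4*f*(1 + O*(3 + O)))
((-5 + 6)*(-11))*u(-13, 3) = ((-5 + 6)*(-11))*(-4*3*(1 + (-13)² + 3*(-13))) = (1*(-11))*(-4*3*(1 + 169 - 39)) = -(-44)*3*131 = -11*(-1572) = 17292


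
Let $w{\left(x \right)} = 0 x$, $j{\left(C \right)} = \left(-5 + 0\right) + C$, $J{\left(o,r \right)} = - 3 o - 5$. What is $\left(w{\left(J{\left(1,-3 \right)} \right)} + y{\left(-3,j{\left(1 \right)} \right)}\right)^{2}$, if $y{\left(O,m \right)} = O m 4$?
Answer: $2304$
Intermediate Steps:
$J{\left(o,r \right)} = -5 - 3 o$
$j{\left(C \right)} = -5 + C$
$y{\left(O,m \right)} = 4 O m$
$w{\left(x \right)} = 0$
$\left(w{\left(J{\left(1,-3 \right)} \right)} + y{\left(-3,j{\left(1 \right)} \right)}\right)^{2} = \left(0 + 4 \left(-3\right) \left(-5 + 1\right)\right)^{2} = \left(0 + 4 \left(-3\right) \left(-4\right)\right)^{2} = \left(0 + 48\right)^{2} = 48^{2} = 2304$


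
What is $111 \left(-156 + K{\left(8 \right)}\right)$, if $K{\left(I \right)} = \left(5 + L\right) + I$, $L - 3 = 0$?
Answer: $-15540$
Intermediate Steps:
$L = 3$ ($L = 3 + 0 = 3$)
$K{\left(I \right)} = 8 + I$ ($K{\left(I \right)} = \left(5 + 3\right) + I = 8 + I$)
$111 \left(-156 + K{\left(8 \right)}\right) = 111 \left(-156 + \left(8 + 8\right)\right) = 111 \left(-156 + 16\right) = 111 \left(-140\right) = -15540$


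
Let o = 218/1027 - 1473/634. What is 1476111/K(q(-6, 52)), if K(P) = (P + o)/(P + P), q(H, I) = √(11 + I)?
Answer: 78851319403999661064/24819730500731 + 7926717017326708692*√7/24819730500731 ≈ 4.0219e+6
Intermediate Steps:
o = -1374559/651118 (o = 218*(1/1027) - 1473*1/634 = 218/1027 - 1473/634 = -1374559/651118 ≈ -2.1111)
K(P) = (-1374559/651118 + P)/(2*P) (K(P) = (P - 1374559/651118)/(P + P) = (-1374559/651118 + P)/((2*P)) = (-1374559/651118 + P)*(1/(2*P)) = (-1374559/651118 + P)/(2*P))
1476111/K(q(-6, 52)) = 1476111/(((-1374559 + 651118*√(11 + 52))/(1302236*(√(11 + 52))))) = 1476111/(((-1374559 + 651118*√63)/(1302236*(√63)))) = 1476111/(((-1374559 + 651118*(3*√7))/(1302236*((3*√7))))) = 1476111/(((√7/21)*(-1374559 + 1953354*√7)/1302236)) = 1476111/((√7*(-1374559 + 1953354*√7)/27346956)) = 1476111*(3906708*√7/(-1374559 + 1953354*√7)) = 5766734652588*√7/(-1374559 + 1953354*√7)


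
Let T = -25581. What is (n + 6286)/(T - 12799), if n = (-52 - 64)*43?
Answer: -649/19190 ≈ -0.033820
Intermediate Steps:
n = -4988 (n = -116*43 = -4988)
(n + 6286)/(T - 12799) = (-4988 + 6286)/(-25581 - 12799) = 1298/(-38380) = 1298*(-1/38380) = -649/19190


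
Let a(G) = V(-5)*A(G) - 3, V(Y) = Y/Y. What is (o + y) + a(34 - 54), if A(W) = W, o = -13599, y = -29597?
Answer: -43219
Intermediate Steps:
V(Y) = 1
a(G) = -3 + G (a(G) = 1*G - 3 = G - 3 = -3 + G)
(o + y) + a(34 - 54) = (-13599 - 29597) + (-3 + (34 - 54)) = -43196 + (-3 - 20) = -43196 - 23 = -43219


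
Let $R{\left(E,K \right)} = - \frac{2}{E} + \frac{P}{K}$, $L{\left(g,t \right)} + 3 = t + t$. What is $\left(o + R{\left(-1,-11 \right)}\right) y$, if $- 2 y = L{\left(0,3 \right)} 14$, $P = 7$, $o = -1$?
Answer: $- \frac{84}{11} \approx -7.6364$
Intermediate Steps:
$L{\left(g,t \right)} = -3 + 2 t$ ($L{\left(g,t \right)} = -3 + \left(t + t\right) = -3 + 2 t$)
$R{\left(E,K \right)} = - \frac{2}{E} + \frac{7}{K}$
$y = -21$ ($y = - \frac{\left(-3 + 2 \cdot 3\right) 14}{2} = - \frac{\left(-3 + 6\right) 14}{2} = - \frac{3 \cdot 14}{2} = \left(- \frac{1}{2}\right) 42 = -21$)
$\left(o + R{\left(-1,-11 \right)}\right) y = \left(-1 + \left(- \frac{2}{-1} + \frac{7}{-11}\right)\right) \left(-21\right) = \left(-1 + \left(\left(-2\right) \left(-1\right) + 7 \left(- \frac{1}{11}\right)\right)\right) \left(-21\right) = \left(-1 + \left(2 - \frac{7}{11}\right)\right) \left(-21\right) = \left(-1 + \frac{15}{11}\right) \left(-21\right) = \frac{4}{11} \left(-21\right) = - \frac{84}{11}$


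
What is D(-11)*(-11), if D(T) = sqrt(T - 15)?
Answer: -11*I*sqrt(26) ≈ -56.089*I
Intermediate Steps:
D(T) = sqrt(-15 + T)
D(-11)*(-11) = sqrt(-15 - 11)*(-11) = sqrt(-26)*(-11) = (I*sqrt(26))*(-11) = -11*I*sqrt(26)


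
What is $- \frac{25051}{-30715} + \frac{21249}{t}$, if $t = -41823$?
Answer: $\frac{14631294}{47577535} \approx 0.30753$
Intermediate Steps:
$- \frac{25051}{-30715} + \frac{21249}{t} = - \frac{25051}{-30715} + \frac{21249}{-41823} = \left(-25051\right) \left(- \frac{1}{30715}\right) + 21249 \left(- \frac{1}{41823}\right) = \frac{25051}{30715} - \frac{787}{1549} = \frac{14631294}{47577535}$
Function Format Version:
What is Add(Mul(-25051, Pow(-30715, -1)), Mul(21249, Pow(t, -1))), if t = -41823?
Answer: Rational(14631294, 47577535) ≈ 0.30753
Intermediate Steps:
Add(Mul(-25051, Pow(-30715, -1)), Mul(21249, Pow(t, -1))) = Add(Mul(-25051, Pow(-30715, -1)), Mul(21249, Pow(-41823, -1))) = Add(Mul(-25051, Rational(-1, 30715)), Mul(21249, Rational(-1, 41823))) = Add(Rational(25051, 30715), Rational(-787, 1549)) = Rational(14631294, 47577535)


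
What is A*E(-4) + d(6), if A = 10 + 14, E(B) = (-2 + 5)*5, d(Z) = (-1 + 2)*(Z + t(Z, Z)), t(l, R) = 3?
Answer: 369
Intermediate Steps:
d(Z) = 3 + Z (d(Z) = (-1 + 2)*(Z + 3) = 1*(3 + Z) = 3 + Z)
E(B) = 15 (E(B) = 3*5 = 15)
A = 24
A*E(-4) + d(6) = 24*15 + (3 + 6) = 360 + 9 = 369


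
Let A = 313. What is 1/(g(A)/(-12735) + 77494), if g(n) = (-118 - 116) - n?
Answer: 12735/986886637 ≈ 1.2904e-5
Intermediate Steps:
g(n) = -234 - n
1/(g(A)/(-12735) + 77494) = 1/((-234 - 1*313)/(-12735) + 77494) = 1/((-234 - 313)*(-1/12735) + 77494) = 1/(-547*(-1/12735) + 77494) = 1/(547/12735 + 77494) = 1/(986886637/12735) = 12735/986886637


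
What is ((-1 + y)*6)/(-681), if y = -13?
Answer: 28/227 ≈ 0.12335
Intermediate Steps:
((-1 + y)*6)/(-681) = ((-1 - 13)*6)/(-681) = -14*6*(-1/681) = -84*(-1/681) = 28/227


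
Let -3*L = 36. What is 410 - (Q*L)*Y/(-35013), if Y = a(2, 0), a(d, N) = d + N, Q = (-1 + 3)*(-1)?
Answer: 4785126/11671 ≈ 410.00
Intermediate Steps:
L = -12 (L = -⅓*36 = -12)
Q = -2 (Q = 2*(-1) = -2)
a(d, N) = N + d
Y = 2 (Y = 0 + 2 = 2)
410 - (Q*L)*Y/(-35013) = 410 - -2*(-12)*2/(-35013) = 410 - 24*2*(-1)/35013 = 410 - 48*(-1)/35013 = 410 - 1*(-16/11671) = 410 + 16/11671 = 4785126/11671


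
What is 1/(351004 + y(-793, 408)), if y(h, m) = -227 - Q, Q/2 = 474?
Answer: 1/349829 ≈ 2.8585e-6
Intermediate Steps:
Q = 948 (Q = 2*474 = 948)
y(h, m) = -1175 (y(h, m) = -227 - 1*948 = -227 - 948 = -1175)
1/(351004 + y(-793, 408)) = 1/(351004 - 1175) = 1/349829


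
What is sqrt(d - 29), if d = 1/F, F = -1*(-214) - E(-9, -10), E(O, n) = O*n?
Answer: I*sqrt(111445)/62 ≈ 5.3844*I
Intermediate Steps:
F = 124 (F = -1*(-214) - (-9)*(-10) = 214 - 1*90 = 214 - 90 = 124)
d = 1/124 ≈ 0.0080645
sqrt(d - 29) = sqrt(1/124 - 29) = sqrt(-3595/124) = I*sqrt(111445)/62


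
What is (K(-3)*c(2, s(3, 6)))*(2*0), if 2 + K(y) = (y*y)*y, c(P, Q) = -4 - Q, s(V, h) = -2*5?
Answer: 0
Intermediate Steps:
s(V, h) = -10
K(y) = -2 + y³ (K(y) = -2 + (y*y)*y = -2 + y²*y = -2 + y³)
(K(-3)*c(2, s(3, 6)))*(2*0) = ((-2 + (-3)³)*(-4 - 1*(-10)))*(2*0) = ((-2 - 27)*(-4 + 10))*0 = -29*6*0 = -174*0 = 0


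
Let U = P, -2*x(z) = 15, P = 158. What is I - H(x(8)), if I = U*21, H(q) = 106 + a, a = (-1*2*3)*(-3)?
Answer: 3194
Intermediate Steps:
x(z) = -15/2 (x(z) = -1/2*15 = -15/2)
a = 18 (a = -2*3*(-3) = -6*(-3) = 18)
U = 158
H(q) = 124 (H(q) = 106 + 18 = 124)
I = 3318 (I = 158*21 = 3318)
I - H(x(8)) = 3318 - 1*124 = 3318 - 124 = 3194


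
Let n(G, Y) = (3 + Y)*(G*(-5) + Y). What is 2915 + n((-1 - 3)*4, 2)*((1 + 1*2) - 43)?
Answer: -13485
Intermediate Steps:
n(G, Y) = (3 + Y)*(Y - 5*G) (n(G, Y) = (3 + Y)*(-5*G + Y) = (3 + Y)*(Y - 5*G))
2915 + n((-1 - 3)*4, 2)*((1 + 1*2) - 43) = 2915 + (2² - 15*(-1 - 3)*4 + 3*2 - 5*(-1 - 3)*4*2)*((1 + 1*2) - 43) = 2915 + (4 - (-60)*4 + 6 - 5*(-4*4)*2)*((1 + 2) - 43) = 2915 + (4 - 15*(-16) + 6 - 5*(-16)*2)*(3 - 43) = 2915 + (4 + 240 + 6 + 160)*(-40) = 2915 + 410*(-40) = 2915 - 16400 = -13485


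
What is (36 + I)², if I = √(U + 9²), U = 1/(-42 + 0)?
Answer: (1512 + √142842)²/1764 ≈ 2024.9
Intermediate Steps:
U = -1/42 (U = 1/(-42) = -1/42 ≈ -0.023810)
I = √142842/42 (I = √(-1/42 + 9²) = √(-1/42 + 81) = √(3401/42) = √142842/42 ≈ 8.9987)
(36 + I)² = (36 + √142842/42)²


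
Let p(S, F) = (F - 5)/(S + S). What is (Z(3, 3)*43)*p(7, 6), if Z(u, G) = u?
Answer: 129/14 ≈ 9.2143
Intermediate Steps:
p(S, F) = (-5 + F)/(2*S) (p(S, F) = (-5 + F)/((2*S)) = (-5 + F)*(1/(2*S)) = (-5 + F)/(2*S))
(Z(3, 3)*43)*p(7, 6) = (3*43)*((½)*(-5 + 6)/7) = 129*((½)*(⅐)*1) = 129*(1/14) = 129/14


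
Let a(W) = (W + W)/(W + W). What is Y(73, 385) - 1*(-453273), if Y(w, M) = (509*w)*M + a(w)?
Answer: 14758719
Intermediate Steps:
a(W) = 1 (a(W) = (2*W)/((2*W)) = (2*W)*(1/(2*W)) = 1)
Y(w, M) = 1 + 509*M*w (Y(w, M) = (509*w)*M + 1 = 509*M*w + 1 = 1 + 509*M*w)
Y(73, 385) - 1*(-453273) = (1 + 509*385*73) - 1*(-453273) = (1 + 14305445) + 453273 = 14305446 + 453273 = 14758719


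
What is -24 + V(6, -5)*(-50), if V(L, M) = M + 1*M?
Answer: 476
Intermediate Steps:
V(L, M) = 2*M (V(L, M) = M + M = 2*M)
-24 + V(6, -5)*(-50) = -24 + (2*(-5))*(-50) = -24 - 10*(-50) = -24 + 500 = 476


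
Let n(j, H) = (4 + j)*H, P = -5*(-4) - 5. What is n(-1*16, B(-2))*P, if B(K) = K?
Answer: 360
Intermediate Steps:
P = 15 (P = 20 - 5 = 15)
n(j, H) = H*(4 + j)
n(-1*16, B(-2))*P = -2*(4 - 1*16)*15 = -2*(4 - 16)*15 = -2*(-12)*15 = 24*15 = 360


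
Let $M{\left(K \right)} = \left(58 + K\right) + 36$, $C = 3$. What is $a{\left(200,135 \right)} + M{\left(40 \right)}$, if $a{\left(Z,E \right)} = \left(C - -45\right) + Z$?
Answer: $382$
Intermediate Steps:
$a{\left(Z,E \right)} = 48 + Z$ ($a{\left(Z,E \right)} = \left(3 - -45\right) + Z = \left(3 + 45\right) + Z = 48 + Z$)
$M{\left(K \right)} = 94 + K$
$a{\left(200,135 \right)} + M{\left(40 \right)} = \left(48 + 200\right) + \left(94 + 40\right) = 248 + 134 = 382$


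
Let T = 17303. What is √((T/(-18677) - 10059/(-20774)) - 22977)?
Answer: 5*I*√138361788187107289870/387995998 ≈ 151.58*I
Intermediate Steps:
√((T/(-18677) - 10059/(-20774)) - 22977) = √((17303/(-18677) - 10059/(-20774)) - 22977) = √((17303*(-1/18677) - 10059*(-1/20774)) - 22977) = √((-17303/18677 + 10059/20774) - 22977) = √(-171580579/387995998 - 22977) = √(-8915155626625/387995998) = 5*I*√138361788187107289870/387995998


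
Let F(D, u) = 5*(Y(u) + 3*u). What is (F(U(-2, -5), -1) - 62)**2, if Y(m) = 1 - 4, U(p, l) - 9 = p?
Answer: 8464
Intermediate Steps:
U(p, l) = 9 + p
Y(m) = -3
F(D, u) = -15 + 15*u (F(D, u) = 5*(-3 + 3*u) = -15 + 15*u)
(F(U(-2, -5), -1) - 62)**2 = ((-15 + 15*(-1)) - 62)**2 = ((-15 - 15) - 62)**2 = (-30 - 62)**2 = (-92)**2 = 8464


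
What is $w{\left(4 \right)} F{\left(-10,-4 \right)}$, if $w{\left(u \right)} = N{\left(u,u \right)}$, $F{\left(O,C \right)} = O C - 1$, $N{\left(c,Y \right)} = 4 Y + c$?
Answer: $780$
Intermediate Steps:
$N{\left(c,Y \right)} = c + 4 Y$
$F{\left(O,C \right)} = -1 + C O$ ($F{\left(O,C \right)} = C O - 1 = -1 + C O$)
$w{\left(u \right)} = 5 u$ ($w{\left(u \right)} = u + 4 u = 5 u$)
$w{\left(4 \right)} F{\left(-10,-4 \right)} = 5 \cdot 4 \left(-1 - -40\right) = 20 \left(-1 + 40\right) = 20 \cdot 39 = 780$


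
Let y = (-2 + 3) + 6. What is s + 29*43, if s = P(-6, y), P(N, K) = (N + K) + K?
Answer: 1255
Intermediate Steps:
y = 7 (y = 1 + 6 = 7)
P(N, K) = N + 2*K (P(N, K) = (K + N) + K = N + 2*K)
s = 8 (s = -6 + 2*7 = -6 + 14 = 8)
s + 29*43 = 8 + 29*43 = 8 + 1247 = 1255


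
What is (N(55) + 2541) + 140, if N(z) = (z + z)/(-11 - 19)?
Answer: 8032/3 ≈ 2677.3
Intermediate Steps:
N(z) = -z/15 (N(z) = (2*z)/(-30) = (2*z)*(-1/30) = -z/15)
(N(55) + 2541) + 140 = (-1/15*55 + 2541) + 140 = (-11/3 + 2541) + 140 = 7612/3 + 140 = 8032/3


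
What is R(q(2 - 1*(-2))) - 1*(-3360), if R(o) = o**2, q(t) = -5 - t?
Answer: 3441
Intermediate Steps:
R(q(2 - 1*(-2))) - 1*(-3360) = (-5 - (2 - 1*(-2)))**2 - 1*(-3360) = (-5 - (2 + 2))**2 + 3360 = (-5 - 1*4)**2 + 3360 = (-5 - 4)**2 + 3360 = (-9)**2 + 3360 = 81 + 3360 = 3441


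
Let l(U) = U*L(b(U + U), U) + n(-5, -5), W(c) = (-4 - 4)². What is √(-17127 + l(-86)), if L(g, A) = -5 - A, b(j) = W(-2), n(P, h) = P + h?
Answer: I*√24103 ≈ 155.25*I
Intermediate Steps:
W(c) = 64 (W(c) = (-8)² = 64)
b(j) = 64
l(U) = -10 + U*(-5 - U) (l(U) = U*(-5 - U) + (-5 - 5) = U*(-5 - U) - 10 = -10 + U*(-5 - U))
√(-17127 + l(-86)) = √(-17127 + (-10 - 1*(-86)*(5 - 86))) = √(-17127 + (-10 - 1*(-86)*(-81))) = √(-17127 + (-10 - 6966)) = √(-17127 - 6976) = √(-24103) = I*√24103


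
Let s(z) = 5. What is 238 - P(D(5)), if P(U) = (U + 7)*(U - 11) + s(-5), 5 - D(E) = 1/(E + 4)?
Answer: 24758/81 ≈ 305.65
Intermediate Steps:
D(E) = 5 - 1/(4 + E) (D(E) = 5 - 1/(E + 4) = 5 - 1/(4 + E))
P(U) = 5 + (-11 + U)*(7 + U) (P(U) = (U + 7)*(U - 11) + 5 = (7 + U)*(-11 + U) + 5 = (-11 + U)*(7 + U) + 5 = 5 + (-11 + U)*(7 + U))
238 - P(D(5)) = 238 - (-72 + ((19 + 5*5)/(4 + 5))² - 4*(19 + 5*5)/(4 + 5)) = 238 - (-72 + ((19 + 25)/9)² - 4*(19 + 25)/9) = 238 - (-72 + ((⅑)*44)² - 4*44/9) = 238 - (-72 + (44/9)² - 4*44/9) = 238 - (-72 + 1936/81 - 176/9) = 238 - 1*(-5480/81) = 238 + 5480/81 = 24758/81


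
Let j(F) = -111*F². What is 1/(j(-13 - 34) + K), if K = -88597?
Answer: -1/333796 ≈ -2.9958e-6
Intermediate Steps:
1/(j(-13 - 34) + K) = 1/(-111*(-13 - 34)² - 88597) = 1/(-111*(-47)² - 88597) = 1/(-111*2209 - 88597) = 1/(-245199 - 88597) = 1/(-333796) = -1/333796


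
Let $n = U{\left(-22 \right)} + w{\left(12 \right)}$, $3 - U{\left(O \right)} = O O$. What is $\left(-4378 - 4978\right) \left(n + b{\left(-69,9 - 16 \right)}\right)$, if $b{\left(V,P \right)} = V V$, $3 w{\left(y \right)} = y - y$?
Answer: $-40043680$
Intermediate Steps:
$U{\left(O \right)} = 3 - O^{2}$ ($U{\left(O \right)} = 3 - O O = 3 - O^{2}$)
$w{\left(y \right)} = 0$ ($w{\left(y \right)} = \frac{y - y}{3} = \frac{1}{3} \cdot 0 = 0$)
$b{\left(V,P \right)} = V^{2}$
$n = -481$ ($n = \left(3 - \left(-22\right)^{2}\right) + 0 = \left(3 - 484\right) + 0 = -481 + 0 = -481$)
$\left(-4378 - 4978\right) \left(n + b{\left(-69,9 - 16 \right)}\right) = \left(-4378 - 4978\right) \left(-481 + \left(-69\right)^{2}\right) = - 9356 \left(-481 + 4761\right) = \left(-9356\right) 4280 = -40043680$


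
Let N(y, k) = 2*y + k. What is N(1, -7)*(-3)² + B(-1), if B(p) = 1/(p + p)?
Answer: -91/2 ≈ -45.500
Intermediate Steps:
N(y, k) = k + 2*y
B(p) = 1/(2*p)
N(1, -7)*(-3)² + B(-1) = (-7 + 2*1)*(-3)² + (½)/(-1) = (-7 + 2)*9 + (½)*(-1) = -5*9 - ½ = -45 - ½ = -91/2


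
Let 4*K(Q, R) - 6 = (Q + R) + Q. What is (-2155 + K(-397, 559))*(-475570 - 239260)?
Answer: 3162765335/2 ≈ 1.5814e+9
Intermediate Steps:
K(Q, R) = 3/2 + Q/2 + R/4 (K(Q, R) = 3/2 + ((Q + R) + Q)/4 = 3/2 + (R + 2*Q)/4 = 3/2 + (Q/2 + R/4) = 3/2 + Q/2 + R/4)
(-2155 + K(-397, 559))*(-475570 - 239260) = (-2155 + (3/2 + (½)*(-397) + (¼)*559))*(-475570 - 239260) = (-2155 + (3/2 - 397/2 + 559/4))*(-714830) = (-2155 - 229/4)*(-714830) = -8849/4*(-714830) = 3162765335/2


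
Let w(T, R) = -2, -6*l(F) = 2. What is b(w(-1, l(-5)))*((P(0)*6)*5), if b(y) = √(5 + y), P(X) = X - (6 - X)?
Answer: -180*√3 ≈ -311.77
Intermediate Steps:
l(F) = -⅓ (l(F) = -⅙*2 = -⅓)
P(X) = -6 + 2*X (P(X) = X + (-6 + X) = -6 + 2*X)
b(w(-1, l(-5)))*((P(0)*6)*5) = √(5 - 2)*(((-6 + 2*0)*6)*5) = √3*(((-6 + 0)*6)*5) = √3*(-6*6*5) = √3*(-36*5) = √3*(-180) = -180*√3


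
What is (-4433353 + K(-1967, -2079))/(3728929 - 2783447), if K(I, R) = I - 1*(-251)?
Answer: -4435069/945482 ≈ -4.6908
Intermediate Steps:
K(I, R) = 251 + I (K(I, R) = I + 251 = 251 + I)
(-4433353 + K(-1967, -2079))/(3728929 - 2783447) = (-4433353 + (251 - 1967))/(3728929 - 2783447) = (-4433353 - 1716)/945482 = -4435069*1/945482 = -4435069/945482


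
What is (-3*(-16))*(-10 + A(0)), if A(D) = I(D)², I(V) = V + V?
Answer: -480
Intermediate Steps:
I(V) = 2*V
A(D) = 4*D² (A(D) = (2*D)² = 4*D²)
(-3*(-16))*(-10 + A(0)) = (-3*(-16))*(-10 + 4*0²) = 48*(-10 + 4*0) = 48*(-10 + 0) = 48*(-10) = -480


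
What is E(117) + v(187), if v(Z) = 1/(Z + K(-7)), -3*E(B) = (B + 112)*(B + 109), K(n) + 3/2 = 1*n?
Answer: -2052908/119 ≈ -17251.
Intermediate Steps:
K(n) = -3/2 + n (K(n) = -3/2 + 1*n = -3/2 + n)
E(B) = -(109 + B)*(112 + B)/3 (E(B) = -(B + 112)*(B + 109)/3 = -(112 + B)*(109 + B)/3 = -(109 + B)*(112 + B)/3)
v(Z) = 1/(-17/2 + Z) (v(Z) = 1/(Z + (-3/2 - 7)) = 1/(Z - 17/2) = 1/(-17/2 + Z))
E(117) + v(187) = (-12208/3 - 221/3*117 - ⅓*117²) + 2/(-17 + 2*187) = (-12208/3 - 8619 - ⅓*13689) + 2/(-17 + 374) = (-12208/3 - 8619 - 4563) + 2/357 = -51754/3 + 2*(1/357) = -51754/3 + 2/357 = -2052908/119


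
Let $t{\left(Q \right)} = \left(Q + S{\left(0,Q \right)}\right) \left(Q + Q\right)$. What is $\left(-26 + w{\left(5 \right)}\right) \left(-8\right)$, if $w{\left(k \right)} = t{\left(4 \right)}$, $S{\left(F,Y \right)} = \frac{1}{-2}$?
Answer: $-16$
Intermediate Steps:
$S{\left(F,Y \right)} = - \frac{1}{2}$
$t{\left(Q \right)} = 2 Q \left(- \frac{1}{2} + Q\right)$ ($t{\left(Q \right)} = \left(Q - \frac{1}{2}\right) \left(Q + Q\right) = \left(- \frac{1}{2} + Q\right) 2 Q = 2 Q \left(- \frac{1}{2} + Q\right)$)
$w{\left(k \right)} = 28$ ($w{\left(k \right)} = 4 \left(-1 + 2 \cdot 4\right) = 4 \left(-1 + 8\right) = 4 \cdot 7 = 28$)
$\left(-26 + w{\left(5 \right)}\right) \left(-8\right) = \left(-26 + 28\right) \left(-8\right) = 2 \left(-8\right) = -16$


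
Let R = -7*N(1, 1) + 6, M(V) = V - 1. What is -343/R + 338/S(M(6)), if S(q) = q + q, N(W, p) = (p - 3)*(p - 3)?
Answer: 5433/110 ≈ 49.391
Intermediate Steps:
M(V) = -1 + V
N(W, p) = (-3 + p)² (N(W, p) = (-3 + p)*(-3 + p) = (-3 + p)²)
S(q) = 2*q
R = -22 (R = -7*(-3 + 1)² + 6 = -7*(-2)² + 6 = -7*4 + 6 = -28 + 6 = -22)
-343/R + 338/S(M(6)) = -343/(-22) + 338/((2*(-1 + 6))) = -343*(-1/22) + 338/((2*5)) = 343/22 + 338/10 = 343/22 + 338*(⅒) = 343/22 + 169/5 = 5433/110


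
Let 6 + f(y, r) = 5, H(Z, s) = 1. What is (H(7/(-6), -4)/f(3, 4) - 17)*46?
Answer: -828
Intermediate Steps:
f(y, r) = -1 (f(y, r) = -6 + 5 = -1)
(H(7/(-6), -4)/f(3, 4) - 17)*46 = (1/(-1) - 17)*46 = (1*(-1) - 17)*46 = (-1 - 17)*46 = -18*46 = -828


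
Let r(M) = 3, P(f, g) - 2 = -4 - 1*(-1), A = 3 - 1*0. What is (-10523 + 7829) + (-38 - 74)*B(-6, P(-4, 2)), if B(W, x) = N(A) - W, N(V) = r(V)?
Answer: -3702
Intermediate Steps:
A = 3 (A = 3 + 0 = 3)
P(f, g) = -1 (P(f, g) = 2 + (-4 - 1*(-1)) = 2 + (-4 + 1) = 2 - 3 = -1)
N(V) = 3
B(W, x) = 3 - W
(-10523 + 7829) + (-38 - 74)*B(-6, P(-4, 2)) = (-10523 + 7829) + (-38 - 74)*(3 - 1*(-6)) = -2694 - 112*(3 + 6) = -2694 - 112*9 = -2694 - 1008 = -3702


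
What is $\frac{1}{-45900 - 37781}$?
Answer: $- \frac{1}{83681} \approx -1.195 \cdot 10^{-5}$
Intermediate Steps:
$\frac{1}{-45900 - 37781} = \frac{1}{-83681} = - \frac{1}{83681}$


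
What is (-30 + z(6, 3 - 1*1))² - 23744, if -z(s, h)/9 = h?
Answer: -21440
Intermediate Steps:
z(s, h) = -9*h
(-30 + z(6, 3 - 1*1))² - 23744 = (-30 - 9*(3 - 1*1))² - 23744 = (-30 - 9*(3 - 1))² - 23744 = (-30 - 9*2)² - 23744 = (-30 - 18)² - 23744 = (-48)² - 23744 = 2304 - 23744 = -21440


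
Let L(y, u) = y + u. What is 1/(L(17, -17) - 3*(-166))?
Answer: 1/498 ≈ 0.0020080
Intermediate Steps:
L(y, u) = u + y
1/(L(17, -17) - 3*(-166)) = 1/((-17 + 17) - 3*(-166)) = 1/(0 + 498) = 1/498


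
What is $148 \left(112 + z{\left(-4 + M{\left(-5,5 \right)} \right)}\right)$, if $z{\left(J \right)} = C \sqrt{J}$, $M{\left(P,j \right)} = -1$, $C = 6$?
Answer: $16576 + 888 i \sqrt{5} \approx 16576.0 + 1985.6 i$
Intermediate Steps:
$z{\left(J \right)} = 6 \sqrt{J}$
$148 \left(112 + z{\left(-4 + M{\left(-5,5 \right)} \right)}\right) = 148 \left(112 + 6 \sqrt{-4 - 1}\right) = 148 \left(112 + 6 \sqrt{-5}\right) = 148 \left(112 + 6 i \sqrt{5}\right) = 16576 + 888 i \sqrt{5}$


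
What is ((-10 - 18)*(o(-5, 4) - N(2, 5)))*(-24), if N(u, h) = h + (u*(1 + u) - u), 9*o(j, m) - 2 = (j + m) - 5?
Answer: -19040/3 ≈ -6346.7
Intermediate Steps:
o(j, m) = -⅓ + j/9 + m/9 (o(j, m) = 2/9 + ((j + m) - 5)/9 = 2/9 + (-5 + j + m)/9 = 2/9 + (-5/9 + j/9 + m/9) = -⅓ + j/9 + m/9)
N(u, h) = h - u + u*(1 + u) (N(u, h) = h + (-u + u*(1 + u)) = h - u + u*(1 + u))
((-10 - 18)*(o(-5, 4) - N(2, 5)))*(-24) = ((-10 - 18)*((-⅓ + (⅑)*(-5) + (⅑)*4) - (5 + 2²)))*(-24) = -28*((-⅓ - 5/9 + 4/9) - (5 + 4))*(-24) = -28*(-4/9 - 1*9)*(-24) = -28*(-4/9 - 9)*(-24) = -28*(-85/9)*(-24) = (2380/9)*(-24) = -19040/3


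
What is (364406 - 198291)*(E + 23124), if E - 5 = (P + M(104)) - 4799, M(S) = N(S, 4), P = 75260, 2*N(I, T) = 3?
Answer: 31093904045/2 ≈ 1.5547e+10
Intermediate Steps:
N(I, T) = 3/2 (N(I, T) = (½)*3 = 3/2)
M(S) = 3/2
E = 140935/2 (E = 5 + ((75260 + 3/2) - 4799) = 5 + (150523/2 - 4799) = 5 + 140925/2 = 140935/2 ≈ 70468.)
(364406 - 198291)*(E + 23124) = (364406 - 198291)*(140935/2 + 23124) = 166115*(187183/2) = 31093904045/2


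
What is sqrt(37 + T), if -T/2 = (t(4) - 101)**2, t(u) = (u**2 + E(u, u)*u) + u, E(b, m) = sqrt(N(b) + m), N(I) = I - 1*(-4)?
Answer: sqrt(-13469 + 2592*sqrt(3)) ≈ 94.76*I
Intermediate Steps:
N(I) = 4 + I (N(I) = I + 4 = 4 + I)
E(b, m) = sqrt(4 + b + m) (E(b, m) = sqrt((4 + b) + m) = sqrt(4 + b + m))
t(u) = u + u**2 + u*sqrt(4 + 2*u) (t(u) = (u**2 + sqrt(4 + u + u)*u) + u = (u**2 + sqrt(4 + 2*u)*u) + u = (u**2 + u*sqrt(4 + 2*u)) + u = u + u**2 + u*sqrt(4 + 2*u))
T = -2*(-81 + 8*sqrt(3))**2 (T = -2*(4*(1 + 4 + sqrt(4 + 2*4)) - 101)**2 = -2*(4*(1 + 4 + sqrt(4 + 8)) - 101)**2 = -2*(4*(1 + 4 + sqrt(12)) - 101)**2 = -2*(4*(1 + 4 + 2*sqrt(3)) - 101)**2 = -2*(4*(5 + 2*sqrt(3)) - 101)**2 = -2*((20 + 8*sqrt(3)) - 101)**2 = -2*(-81 + 8*sqrt(3))**2 ≈ -9016.5)
sqrt(37 + T) = sqrt(37 + (-13506 + 2592*sqrt(3))) = sqrt(-13469 + 2592*sqrt(3))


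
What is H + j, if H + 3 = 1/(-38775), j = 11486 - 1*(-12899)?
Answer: 945412049/38775 ≈ 24382.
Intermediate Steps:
j = 24385 (j = 11486 + 12899 = 24385)
H = -116326/38775 (H = -3 + 1/(-38775) = -3 - 1/38775 = -116326/38775 ≈ -3.0000)
H + j = -116326/38775 + 24385 = 945412049/38775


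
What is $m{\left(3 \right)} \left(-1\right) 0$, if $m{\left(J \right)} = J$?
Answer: $0$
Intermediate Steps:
$m{\left(3 \right)} \left(-1\right) 0 = 3 \left(-1\right) 0 = \left(-3\right) 0 = 0$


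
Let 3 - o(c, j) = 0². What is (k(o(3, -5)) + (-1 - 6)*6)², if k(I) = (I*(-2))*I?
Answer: 3600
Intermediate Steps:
o(c, j) = 3 (o(c, j) = 3 - 1*0² = 3 - 1*0 = 3 + 0 = 3)
k(I) = -2*I² (k(I) = (-2*I)*I = -2*I²)
(k(o(3, -5)) + (-1 - 6)*6)² = (-2*3² + (-1 - 6)*6)² = (-2*9 - 7*6)² = (-18 - 42)² = (-60)² = 3600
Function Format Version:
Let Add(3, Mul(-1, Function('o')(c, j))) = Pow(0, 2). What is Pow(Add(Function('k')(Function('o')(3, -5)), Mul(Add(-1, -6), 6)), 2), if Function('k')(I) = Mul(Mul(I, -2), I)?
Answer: 3600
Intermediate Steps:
Function('o')(c, j) = 3 (Function('o')(c, j) = Add(3, Mul(-1, Pow(0, 2))) = Add(3, Mul(-1, 0)) = Add(3, 0) = 3)
Function('k')(I) = Mul(-2, Pow(I, 2)) (Function('k')(I) = Mul(Mul(-2, I), I) = Mul(-2, Pow(I, 2)))
Pow(Add(Function('k')(Function('o')(3, -5)), Mul(Add(-1, -6), 6)), 2) = Pow(Add(Mul(-2, Pow(3, 2)), Mul(Add(-1, -6), 6)), 2) = Pow(Add(Mul(-2, 9), Mul(-7, 6)), 2) = Pow(Add(-18, -42), 2) = Pow(-60, 2) = 3600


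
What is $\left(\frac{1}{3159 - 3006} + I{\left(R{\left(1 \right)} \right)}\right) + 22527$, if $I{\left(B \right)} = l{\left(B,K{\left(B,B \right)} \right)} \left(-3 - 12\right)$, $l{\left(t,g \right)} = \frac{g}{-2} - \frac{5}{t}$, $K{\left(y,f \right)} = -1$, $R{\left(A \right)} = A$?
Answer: $\frac{6913919}{306} \approx 22595.0$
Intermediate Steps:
$l{\left(t,g \right)} = - \frac{5}{t} - \frac{g}{2}$ ($l{\left(t,g \right)} = g \left(- \frac{1}{2}\right) - \frac{5}{t} = - \frac{g}{2} - \frac{5}{t} = - \frac{5}{t} - \frac{g}{2}$)
$I{\left(B \right)} = - \frac{15}{2} + \frac{75}{B}$ ($I{\left(B \right)} = \left(- \frac{5}{B} - - \frac{1}{2}\right) \left(-3 - 12\right) = \left(- \frac{5}{B} + \frac{1}{2}\right) \left(-3 - 12\right) = \left(\frac{1}{2} - \frac{5}{B}\right) \left(-15\right) = - \frac{15}{2} + \frac{75}{B}$)
$\left(\frac{1}{3159 - 3006} + I{\left(R{\left(1 \right)} \right)}\right) + 22527 = \left(\frac{1}{3159 - 3006} - \left(\frac{15}{2} - \frac{75}{1}\right)\right) + 22527 = \left(\frac{1}{153} + \left(- \frac{15}{2} + 75 \cdot 1\right)\right) + 22527 = \left(\frac{1}{153} + \left(- \frac{15}{2} + 75\right)\right) + 22527 = \left(\frac{1}{153} + \frac{135}{2}\right) + 22527 = \frac{20657}{306} + 22527 = \frac{6913919}{306}$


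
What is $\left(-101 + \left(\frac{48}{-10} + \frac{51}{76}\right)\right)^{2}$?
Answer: $\frac{1595922601}{144400} \approx 11052.0$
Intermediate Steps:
$\left(-101 + \left(\frac{48}{-10} + \frac{51}{76}\right)\right)^{2} = \left(-101 + \left(48 \left(- \frac{1}{10}\right) + 51 \cdot \frac{1}{76}\right)\right)^{2} = \left(-101 + \left(- \frac{24}{5} + \frac{51}{76}\right)\right)^{2} = \left(-101 - \frac{1569}{380}\right)^{2} = \left(- \frac{39949}{380}\right)^{2} = \frac{1595922601}{144400}$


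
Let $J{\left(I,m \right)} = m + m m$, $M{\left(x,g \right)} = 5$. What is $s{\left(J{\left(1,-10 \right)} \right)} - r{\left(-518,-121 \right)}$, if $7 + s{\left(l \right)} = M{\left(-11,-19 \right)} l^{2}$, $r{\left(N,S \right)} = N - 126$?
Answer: $41137$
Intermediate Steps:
$r{\left(N,S \right)} = -126 + N$ ($r{\left(N,S \right)} = N - 126 = -126 + N$)
$J{\left(I,m \right)} = m + m^{2}$
$s{\left(l \right)} = -7 + 5 l^{2}$
$s{\left(J{\left(1,-10 \right)} \right)} - r{\left(-518,-121 \right)} = \left(-7 + 5 \left(- 10 \left(1 - 10\right)\right)^{2}\right) - \left(-126 - 518\right) = \left(-7 + 5 \left(\left(-10\right) \left(-9\right)\right)^{2}\right) - -644 = \left(-7 + 5 \cdot 90^{2}\right) + 644 = \left(-7 + 5 \cdot 8100\right) + 644 = \left(-7 + 40500\right) + 644 = 40493 + 644 = 41137$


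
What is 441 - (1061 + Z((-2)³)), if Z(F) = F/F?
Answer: -621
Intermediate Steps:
Z(F) = 1
441 - (1061 + Z((-2)³)) = 441 - (1061 + 1) = 441 - 1*1062 = 441 - 1062 = -621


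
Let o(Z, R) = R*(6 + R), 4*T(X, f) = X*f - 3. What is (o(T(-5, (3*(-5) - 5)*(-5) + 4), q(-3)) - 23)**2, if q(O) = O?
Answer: 1024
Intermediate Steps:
T(X, f) = -3/4 + X*f/4 (T(X, f) = (X*f - 3)/4 = (-3 + X*f)/4 = -3/4 + X*f/4)
(o(T(-5, (3*(-5) - 5)*(-5) + 4), q(-3)) - 23)**2 = (-3*(6 - 3) - 23)**2 = (-3*3 - 23)**2 = (-9 - 23)**2 = (-32)**2 = 1024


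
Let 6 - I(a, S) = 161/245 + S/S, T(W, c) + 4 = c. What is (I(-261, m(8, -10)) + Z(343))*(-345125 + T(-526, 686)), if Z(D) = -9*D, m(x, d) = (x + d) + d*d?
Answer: 37162988599/35 ≈ 1.0618e+9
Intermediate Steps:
m(x, d) = d + x + d² (m(x, d) = (d + x) + d² = d + x + d²)
T(W, c) = -4 + c
I(a, S) = 152/35 (I(a, S) = 6 - (161/245 + S/S) = 6 - (161*(1/245) + 1) = 6 - (23/35 + 1) = 6 - 1*58/35 = 6 - 58/35 = 152/35)
(I(-261, m(8, -10)) + Z(343))*(-345125 + T(-526, 686)) = (152/35 - 9*343)*(-345125 + (-4 + 686)) = (152/35 - 3087)*(-345125 + 682) = -107893/35*(-344443) = 37162988599/35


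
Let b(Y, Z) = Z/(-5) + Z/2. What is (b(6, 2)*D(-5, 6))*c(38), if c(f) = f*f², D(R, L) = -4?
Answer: -658464/5 ≈ -1.3169e+5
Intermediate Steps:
b(Y, Z) = 3*Z/10 (b(Y, Z) = Z*(-⅕) + Z*(½) = -Z/5 + Z/2 = 3*Z/10)
c(f) = f³
(b(6, 2)*D(-5, 6))*c(38) = (((3/10)*2)*(-4))*38³ = ((⅗)*(-4))*54872 = -12/5*54872 = -658464/5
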